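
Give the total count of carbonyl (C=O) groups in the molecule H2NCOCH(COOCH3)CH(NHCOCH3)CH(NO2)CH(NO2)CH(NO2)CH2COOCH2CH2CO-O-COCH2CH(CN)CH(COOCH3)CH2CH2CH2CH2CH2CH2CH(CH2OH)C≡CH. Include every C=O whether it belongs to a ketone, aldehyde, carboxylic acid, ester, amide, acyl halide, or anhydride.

H2NCO: amide, 1 C=O (running total 1).
CH(COOCH3): ester, 1 C=O (running total 2).
CH(NHCOCH3): amide, 1 C=O (running total 3).
CH2COOCH2: ester, 1 C=O (running total 4).
CH2CO-O-COCH2: anhydride, 2 C=O (running total 6).
CH(COOCH3): ester, 1 C=O (running total 7).

7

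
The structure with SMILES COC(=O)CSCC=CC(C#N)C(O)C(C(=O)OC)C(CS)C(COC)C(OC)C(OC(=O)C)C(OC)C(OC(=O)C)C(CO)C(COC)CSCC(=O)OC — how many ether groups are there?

Working along the chain:
  CH3OOC: CH3O–C(=O)–: carbonyl C bonded to C and to –OCH3 → ester (not ketone + ether).
  CH2SCH2: C–S–C linkage → sulfide (thioether).
  CH=CH: C=C double bond → alkene.
  CH(CN): pendant –C≡N: nitrile.
  CH(OH): –OH on an sp³ carbon → alcohol (secondary).
  CH(COOCH3): pendant –COOCH3: carbonyl C bonded to C and –OCH3 → ester.
  CH(CH2SH): pendant –CH2SH → thiol.
  CH(CH2OCH3): pendant –CH2OCH3: C–O–C linkage → ether.
  CH(OCH3): pendant –OCH3: C–O–C with sp³ C, no adjacent C=O → ether.
  CH(OCOCH3): pendant –OC(=O)CH3: an acyloxy group → ester.
  CH(OCH3): pendant –OCH3: C–O–C with sp³ C, no adjacent C=O → ether.
  CH(OCOCH3): pendant –OC(=O)CH3: an acyloxy group → ester.
  CH(CH2OH): pendant –CH2OH on an sp³ backbone C → alcohol.
  CH(CH2OCH3): pendant –CH2OCH3: C–O–C linkage → ether.
  CH2SCH2: C–S–C linkage → sulfide (thioether).
  COOCH3: –C(=O)OCH3: carbonyl C bonded to C and to –OCH3 → ester (not ketone + ether).
Ether appears at: CH(CH2OCH3), CH(OCH3), CH(OCH3), CH(CH2OCH3) → 4.

4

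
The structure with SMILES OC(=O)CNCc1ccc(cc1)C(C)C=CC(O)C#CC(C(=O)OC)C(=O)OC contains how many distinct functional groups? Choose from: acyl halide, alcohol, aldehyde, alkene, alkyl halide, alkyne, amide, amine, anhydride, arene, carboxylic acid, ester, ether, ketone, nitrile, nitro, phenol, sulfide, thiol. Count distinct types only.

Working along the chain:
  HOOC: –COOH: carbonyl C bonded to –OH and C → carboxylic acid (the –OH is not a separate alcohol).
  CH2NHCH2: C–N–C with sp³ carbons and no adjacent C=O → amine (secondary).
  C6H4: para-disubstituted benzene ring → arene.
  CH=CH: C=C double bond → alkene.
  CH(OH): –OH on an sp³ carbon → alcohol (secondary).
  C≡C: C≡C triple bond → alkyne.
  CH(COOCH3): pendant –COOCH3: carbonyl C bonded to C and –OCH3 → ester.
  COOCH3: –C(=O)OCH3: carbonyl C bonded to C and to –OCH3 → ester (not ketone + ether).
Distinct types present: alcohol, alkene, alkyne, amine, arene, carboxylic acid, ester.

7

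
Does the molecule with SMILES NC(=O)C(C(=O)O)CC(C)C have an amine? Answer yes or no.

Working along the chain:
  H2NCO: –C(=O)NH2: carbonyl C bonded to C and to N → amide (the N is not a separate amine).
  CH(COOH): pendant –COOH: carbonyl C bonded to C and –OH → carboxylic acid.
In H2NCO, the nitrogen is bonded directly to a carbonyl carbon, making it part of an amide, not a free amine.
The groups actually present are: amide, carboxylic acid.

no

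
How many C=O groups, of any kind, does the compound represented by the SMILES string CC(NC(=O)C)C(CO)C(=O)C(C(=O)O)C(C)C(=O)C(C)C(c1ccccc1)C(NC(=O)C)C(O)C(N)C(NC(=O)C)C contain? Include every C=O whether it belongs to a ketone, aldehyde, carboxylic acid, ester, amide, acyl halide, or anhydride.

CH(NHCOCH3): amide, 1 C=O (running total 1).
CO: ketone, 1 C=O (running total 2).
CH(COOH): carboxylic acid, 1 C=O (running total 3).
CO: ketone, 1 C=O (running total 4).
CH(NHCOCH3): amide, 1 C=O (running total 5).
CH(NHCOCH3): amide, 1 C=O (running total 6).

6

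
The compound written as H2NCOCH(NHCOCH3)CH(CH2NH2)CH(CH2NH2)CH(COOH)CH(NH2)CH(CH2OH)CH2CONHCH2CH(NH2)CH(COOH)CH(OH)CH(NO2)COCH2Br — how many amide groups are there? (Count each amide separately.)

3

–C(=O)NH2: carbonyl C bonded to C and to N → amide (the N is not a separate amine).
pendant –NHC(=O)CH3: N bonded to a carbonyl → amide (not amine).
pendant –CH2NH2: N on sp³ C, no adjacent C=O → amine.
pendant –CH2NH2: N on sp³ C, no adjacent C=O → amine.
pendant –COOH: carbonyl C bonded to C and –OH → carboxylic acid.
–NH2 on an sp³ carbon with no adjacent C=O → amine.
pendant –CH2OH on an sp³ backbone C → alcohol.
–C(=O)–N– linkage → amide (the N is not an amine).
–NH2 on an sp³ carbon with no adjacent C=O → amine.
pendant –COOH: carbonyl C bonded to C and –OH → carboxylic acid.
–OH on an sp³ carbon → alcohol (secondary).
–NO2 on an sp³ carbon → nitro (the N=O is not a carbonyl).
–C(=O)– with carbon on both sides → ketone.
halogen on an sp³ carbon → alkyl halide.
Amide appears at: H2NCO, CH(NHCOCH3), CH2CONHCH2 → 3.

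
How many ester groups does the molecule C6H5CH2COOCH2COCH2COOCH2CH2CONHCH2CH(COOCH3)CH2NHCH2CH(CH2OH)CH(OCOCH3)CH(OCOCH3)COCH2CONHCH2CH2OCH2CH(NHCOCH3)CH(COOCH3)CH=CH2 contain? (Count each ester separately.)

C6H5– phenyl ring → arene.
–C(=O)–O–C with C on the carbonyl side → ester.
–C(=O)– with carbon on both sides → ketone.
–C(=O)–O–C with C on the carbonyl side → ester.
–C(=O)–N– linkage → amide (the N is not an amine).
pendant –COOCH3: carbonyl C bonded to C and –OCH3 → ester.
C–N–C with sp³ carbons and no adjacent C=O → amine (secondary).
pendant –CH2OH on an sp³ backbone C → alcohol.
pendant –OC(=O)CH3: an acyloxy group → ester.
pendant –OC(=O)CH3: an acyloxy group → ester.
–C(=O)– with carbon on both sides → ketone.
–C(=O)–N– linkage → amide (the N is not an amine).
C–O–C with sp³ carbons on both sides and no adjacent C=O → ether.
pendant –NHC(=O)CH3: N bonded to a carbonyl → amide (not amine).
pendant –COOCH3: carbonyl C bonded to C and –OCH3 → ester.
C=C double bond → alkene.
Ester appears at: CH2COOCH2, CH2COOCH2, CH(COOCH3), CH(OCOCH3), CH(OCOCH3), CH(COOCH3) → 6.

6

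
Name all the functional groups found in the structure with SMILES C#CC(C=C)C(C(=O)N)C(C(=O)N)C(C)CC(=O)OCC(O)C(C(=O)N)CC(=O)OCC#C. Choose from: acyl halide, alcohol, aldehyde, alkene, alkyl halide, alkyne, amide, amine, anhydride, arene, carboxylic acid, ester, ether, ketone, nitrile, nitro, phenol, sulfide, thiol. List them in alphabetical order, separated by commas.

C≡C triple bond → alkyne.
pendant –CH=CH2: C=C double bond → alkene.
pendant –CONH2: carbonyl C bonded to C and N → amide.
pendant –CONH2: carbonyl C bonded to C and N → amide.
–C(=O)–O–C with C on the carbonyl side → ester.
–OH on an sp³ carbon → alcohol (secondary).
pendant –CONH2: carbonyl C bonded to C and N → amide.
–C(=O)–O–C with C on the carbonyl side → ester.
C≡C triple bond → alkyne.

alcohol, alkene, alkyne, amide, ester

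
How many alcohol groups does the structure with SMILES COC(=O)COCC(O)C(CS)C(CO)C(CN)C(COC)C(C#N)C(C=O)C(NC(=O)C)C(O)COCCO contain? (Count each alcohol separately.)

4

CH3O–C(=O)–: carbonyl C bonded to C and to –OCH3 → ester (not ketone + ether).
C–O–C with sp³ carbons on both sides and no adjacent C=O → ether.
–OH on an sp³ carbon → alcohol (secondary).
pendant –CH2SH → thiol.
pendant –CH2OH on an sp³ backbone C → alcohol.
pendant –CH2NH2: N on sp³ C, no adjacent C=O → amine.
pendant –CH2OCH3: C–O–C linkage → ether.
pendant –C≡N: nitrile.
pendant –CHO: carbonyl C bonded to C and H → aldehyde.
pendant –NHC(=O)CH3: N bonded to a carbonyl → amide (not amine).
–OH on an sp³ carbon → alcohol (secondary).
C–O–C with sp³ carbons on both sides and no adjacent C=O → ether.
–OH on an sp³ carbon → alcohol.
Alcohol appears at: CH(OH), CH(CH2OH), CH(OH), CH2OH → 4.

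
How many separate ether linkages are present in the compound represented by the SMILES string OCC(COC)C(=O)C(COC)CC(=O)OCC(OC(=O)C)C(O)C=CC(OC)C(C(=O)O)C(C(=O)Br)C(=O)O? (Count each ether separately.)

Working along the chain:
  HOCH2: HO– on an sp³ carbon → alcohol.
  CH(CH2OCH3): pendant –CH2OCH3: C–O–C linkage → ether.
  CO: –C(=O)– with carbon on both sides → ketone.
  CH(CH2OCH3): pendant –CH2OCH3: C–O–C linkage → ether.
  CH2COOCH2: –C(=O)–O–C with C on the carbonyl side → ester.
  CH(OCOCH3): pendant –OC(=O)CH3: an acyloxy group → ester.
  CH(OH): –OH on an sp³ carbon → alcohol (secondary).
  CH=CH: C=C double bond → alkene.
  CH(OCH3): pendant –OCH3: C–O–C with sp³ C, no adjacent C=O → ether.
  CH(COOH): pendant –COOH: carbonyl C bonded to C and –OH → carboxylic acid.
  CH(COBr): pendant –C(=O)X: carbonyl C bonded to C and halogen → acyl halide.
  COOH: –COOH: carbonyl C bonded to –OH and C → carboxylic acid (the –OH is not a separate alcohol).
Ether appears at: CH(CH2OCH3), CH(CH2OCH3), CH(OCH3) → 3.

3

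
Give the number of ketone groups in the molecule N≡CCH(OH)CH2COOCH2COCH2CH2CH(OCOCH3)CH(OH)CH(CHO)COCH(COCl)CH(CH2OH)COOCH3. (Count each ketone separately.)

N≡C–: carbon triple-bonded to nitrogen → nitrile.
–OH on an sp³ carbon → alcohol (secondary).
–C(=O)–O–C with C on the carbonyl side → ester.
–C(=O)– with carbon on both sides → ketone.
pendant –OC(=O)CH3: an acyloxy group → ester.
–OH on an sp³ carbon → alcohol (secondary).
pendant –CHO: carbonyl C bonded to C and H → aldehyde.
–C(=O)– with carbon on both sides → ketone.
pendant –C(=O)X: carbonyl C bonded to C and halogen → acyl halide.
pendant –CH2OH on an sp³ backbone C → alcohol.
–C(=O)OCH3: carbonyl C bonded to C and to –OCH3 → ester (not ketone + ether).
Ketone appears at: CO, CO → 2.

2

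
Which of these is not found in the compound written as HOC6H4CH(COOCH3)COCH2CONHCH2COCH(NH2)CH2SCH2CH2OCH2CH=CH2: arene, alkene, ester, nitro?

ester: present (CH(COOCH3) — pendant –COOCH3: carbonyl C bonded to C and –OCH3 → ester).
arene: present (HOC6H4 — –OH attached directly to an aromatic ring → phenol (not alcohol); the ring itself is an arene).
alkene: present (CH=CH2 — C=C double bond → alkene).
nitro: no segment matches this pattern.

nitro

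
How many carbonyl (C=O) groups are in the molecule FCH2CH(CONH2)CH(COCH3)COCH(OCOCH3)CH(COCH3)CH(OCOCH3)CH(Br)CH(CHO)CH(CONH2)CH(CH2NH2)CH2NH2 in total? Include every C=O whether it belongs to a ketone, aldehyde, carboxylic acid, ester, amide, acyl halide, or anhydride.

8

CH(CONH2): amide, 1 C=O (running total 1).
CH(COCH3): ketone, 1 C=O (running total 2).
CO: ketone, 1 C=O (running total 3).
CH(OCOCH3): ester, 1 C=O (running total 4).
CH(COCH3): ketone, 1 C=O (running total 5).
CH(OCOCH3): ester, 1 C=O (running total 6).
CH(CHO): aldehyde, 1 C=O (running total 7).
CH(CONH2): amide, 1 C=O (running total 8).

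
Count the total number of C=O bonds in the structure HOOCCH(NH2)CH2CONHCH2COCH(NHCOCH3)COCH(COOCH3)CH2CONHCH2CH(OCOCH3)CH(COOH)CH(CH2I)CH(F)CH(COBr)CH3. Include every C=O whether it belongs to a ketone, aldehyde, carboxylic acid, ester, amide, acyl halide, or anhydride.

10

HOOC: carboxylic acid, 1 C=O (running total 1).
CH2CONHCH2: amide, 1 C=O (running total 2).
CO: ketone, 1 C=O (running total 3).
CH(NHCOCH3): amide, 1 C=O (running total 4).
CO: ketone, 1 C=O (running total 5).
CH(COOCH3): ester, 1 C=O (running total 6).
CH2CONHCH2: amide, 1 C=O (running total 7).
CH(OCOCH3): ester, 1 C=O (running total 8).
CH(COOH): carboxylic acid, 1 C=O (running total 9).
CH(COBr): acyl halide, 1 C=O (running total 10).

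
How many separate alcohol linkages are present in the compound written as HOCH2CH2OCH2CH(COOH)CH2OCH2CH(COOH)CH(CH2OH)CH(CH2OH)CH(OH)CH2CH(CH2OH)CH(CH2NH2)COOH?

HO– on an sp³ carbon → alcohol.
C–O–C with sp³ carbons on both sides and no adjacent C=O → ether.
pendant –COOH: carbonyl C bonded to C and –OH → carboxylic acid.
C–O–C with sp³ carbons on both sides and no adjacent C=O → ether.
pendant –COOH: carbonyl C bonded to C and –OH → carboxylic acid.
pendant –CH2OH on an sp³ backbone C → alcohol.
pendant –CH2OH on an sp³ backbone C → alcohol.
–OH on an sp³ carbon → alcohol (secondary).
pendant –CH2OH on an sp³ backbone C → alcohol.
pendant –CH2NH2: N on sp³ C, no adjacent C=O → amine.
–COOH: carbonyl C bonded to –OH and C → carboxylic acid (the –OH is not a separate alcohol).
Alcohol appears at: HOCH2, CH(CH2OH), CH(CH2OH), CH(OH), CH(CH2OH) → 5.

5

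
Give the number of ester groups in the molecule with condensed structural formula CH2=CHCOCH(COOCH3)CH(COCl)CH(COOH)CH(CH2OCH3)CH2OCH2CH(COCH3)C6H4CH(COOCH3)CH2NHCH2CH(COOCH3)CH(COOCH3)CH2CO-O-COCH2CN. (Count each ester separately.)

C=C double bond → alkene.
–C(=O)– with carbon on both sides → ketone.
pendant –COOCH3: carbonyl C bonded to C and –OCH3 → ester.
pendant –C(=O)X: carbonyl C bonded to C and halogen → acyl halide.
pendant –COOH: carbonyl C bonded to C and –OH → carboxylic acid.
pendant –CH2OCH3: C–O–C linkage → ether.
C–O–C with sp³ carbons on both sides and no adjacent C=O → ether.
pendant –COCH3: carbonyl C bonded to two carbons → ketone.
para-disubstituted benzene ring → arene.
pendant –COOCH3: carbonyl C bonded to C and –OCH3 → ester.
C–N–C with sp³ carbons and no adjacent C=O → amine (secondary).
pendant –COOCH3: carbonyl C bonded to C and –OCH3 → ester.
pendant –COOCH3: carbonyl C bonded to C and –OCH3 → ester.
two acyl groups sharing one oxygen, –C(=O)–O–C(=O)– → anhydride.
–C≡N: carbon triple-bonded to nitrogen → nitrile.
Ester appears at: CH(COOCH3), CH(COOCH3), CH(COOCH3), CH(COOCH3) → 4.

4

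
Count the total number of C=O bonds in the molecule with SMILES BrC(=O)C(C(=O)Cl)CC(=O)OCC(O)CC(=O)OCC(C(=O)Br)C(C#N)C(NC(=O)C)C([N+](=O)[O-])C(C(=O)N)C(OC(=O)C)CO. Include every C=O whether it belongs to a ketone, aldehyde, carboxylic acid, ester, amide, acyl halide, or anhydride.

BrCO: acyl halide, 1 C=O (running total 1).
CH(COCl): acyl halide, 1 C=O (running total 2).
CH2COOCH2: ester, 1 C=O (running total 3).
CH2COOCH2: ester, 1 C=O (running total 4).
CH(COBr): acyl halide, 1 C=O (running total 5).
CH(NHCOCH3): amide, 1 C=O (running total 6).
CH(CONH2): amide, 1 C=O (running total 7).
CH(OCOCH3): ester, 1 C=O (running total 8).

8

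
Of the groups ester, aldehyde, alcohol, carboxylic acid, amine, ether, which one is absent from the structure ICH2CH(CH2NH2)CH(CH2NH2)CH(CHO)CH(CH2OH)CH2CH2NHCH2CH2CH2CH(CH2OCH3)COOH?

ester

aldehyde: present (CH(CHO) — pendant –CHO: carbonyl C bonded to C and H → aldehyde).
amine: present (CH(CH2NH2) — pendant –CH2NH2: N on sp³ C, no adjacent C=O → amine).
carboxylic acid: present (COOH — –COOH: carbonyl C bonded to –OH and C → carboxylic acid (the –OH is not a separate alcohol)).
ether: present (CH(CH2OCH3) — pendant –CH2OCH3: C–O–C linkage → ether).
alcohol: present (CH(CH2OH) — pendant –CH2OH on an sp³ backbone C → alcohol).
ester: no segment matches this pattern.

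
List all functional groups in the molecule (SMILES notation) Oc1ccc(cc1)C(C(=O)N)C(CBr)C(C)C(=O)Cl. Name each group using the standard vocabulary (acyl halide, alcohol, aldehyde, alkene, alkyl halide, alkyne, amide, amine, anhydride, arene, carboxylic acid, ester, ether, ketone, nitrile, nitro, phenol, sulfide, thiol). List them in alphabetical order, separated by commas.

acyl halide, alkyl halide, amide, arene, phenol

Reading the structure from left to right:
  HOC6H4: –OH attached directly to an aromatic ring → phenol (not alcohol); the ring itself is an arene.
  CH(CONH2): pendant –CONH2: carbonyl C bonded to C and N → amide.
  CH(CH2Br): pendant –CH2X: halogen on sp³ carbon → alkyl halide.
  COCl: –C(=O)Cl: carbonyl C bonded to C and to a halogen → acyl halide (not alkyl halide).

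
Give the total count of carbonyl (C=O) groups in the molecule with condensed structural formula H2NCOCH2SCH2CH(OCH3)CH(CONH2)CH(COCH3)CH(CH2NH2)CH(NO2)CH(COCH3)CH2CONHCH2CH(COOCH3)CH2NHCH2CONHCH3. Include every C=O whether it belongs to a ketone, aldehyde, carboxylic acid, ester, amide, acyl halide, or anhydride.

H2NCO: amide, 1 C=O (running total 1).
CH(CONH2): amide, 1 C=O (running total 2).
CH(COCH3): ketone, 1 C=O (running total 3).
CH(COCH3): ketone, 1 C=O (running total 4).
CH2CONHCH2: amide, 1 C=O (running total 5).
CH(COOCH3): ester, 1 C=O (running total 6).
CONHCH3: amide, 1 C=O (running total 7).

7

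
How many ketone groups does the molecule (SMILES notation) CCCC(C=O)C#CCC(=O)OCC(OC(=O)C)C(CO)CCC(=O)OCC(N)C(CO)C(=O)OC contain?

Reading the structure from left to right:
  CH(CHO): pendant –CHO: carbonyl C bonded to C and H → aldehyde.
  C≡C: C≡C triple bond → alkyne.
  CH2COOCH2: –C(=O)–O–C with C on the carbonyl side → ester.
  CH(OCOCH3): pendant –OC(=O)CH3: an acyloxy group → ester.
  CH(CH2OH): pendant –CH2OH on an sp³ backbone C → alcohol.
  CH2COOCH2: –C(=O)–O–C with C on the carbonyl side → ester.
  CH(NH2): –NH2 on an sp³ carbon with no adjacent C=O → amine.
  CH(CH2OH): pendant –CH2OH on an sp³ backbone C → alcohol.
  COOCH3: –C(=O)OCH3: carbonyl C bonded to C and to –OCH3 → ester (not ketone + ether).
No segment is a ketone: CH(CHO) is aldehyde, not ketone; CH2COOCH2 is ester, not ketone; CH(OCOCH3) is ester, not ketone. → 0.

0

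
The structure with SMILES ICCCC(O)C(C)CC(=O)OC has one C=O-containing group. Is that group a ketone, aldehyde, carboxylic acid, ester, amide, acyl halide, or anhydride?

The carbonyl is in the COOCH3 segment: –C(=O)OCH3: carbonyl C bonded to C and to –OCH3 → ester (not ketone + ether).

ester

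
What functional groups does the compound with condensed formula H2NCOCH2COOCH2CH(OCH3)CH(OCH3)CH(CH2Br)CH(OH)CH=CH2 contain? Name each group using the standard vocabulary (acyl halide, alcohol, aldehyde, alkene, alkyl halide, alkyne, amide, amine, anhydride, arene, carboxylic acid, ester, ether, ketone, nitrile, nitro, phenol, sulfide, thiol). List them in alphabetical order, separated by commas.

Taking each segment in turn:
  H2NCO: –C(=O)NH2: carbonyl C bonded to C and to N → amide (the N is not a separate amine).
  CH2COOCH2: –C(=O)–O–C with C on the carbonyl side → ester.
  CH(OCH3): pendant –OCH3: C–O–C with sp³ C, no adjacent C=O → ether.
  CH(OCH3): pendant –OCH3: C–O–C with sp³ C, no adjacent C=O → ether.
  CH(CH2Br): pendant –CH2X: halogen on sp³ carbon → alkyl halide.
  CH(OH): –OH on an sp³ carbon → alcohol (secondary).
  CH=CH2: C=C double bond → alkene.

alcohol, alkene, alkyl halide, amide, ester, ether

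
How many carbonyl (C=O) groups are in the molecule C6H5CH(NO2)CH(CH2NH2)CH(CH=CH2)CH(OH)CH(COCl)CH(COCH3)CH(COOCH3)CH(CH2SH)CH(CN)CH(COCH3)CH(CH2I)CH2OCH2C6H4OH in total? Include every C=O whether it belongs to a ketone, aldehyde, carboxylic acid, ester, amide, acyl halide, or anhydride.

4

CH(COCl): acyl halide, 1 C=O (running total 1).
CH(COCH3): ketone, 1 C=O (running total 2).
CH(COOCH3): ester, 1 C=O (running total 3).
CH(COCH3): ketone, 1 C=O (running total 4).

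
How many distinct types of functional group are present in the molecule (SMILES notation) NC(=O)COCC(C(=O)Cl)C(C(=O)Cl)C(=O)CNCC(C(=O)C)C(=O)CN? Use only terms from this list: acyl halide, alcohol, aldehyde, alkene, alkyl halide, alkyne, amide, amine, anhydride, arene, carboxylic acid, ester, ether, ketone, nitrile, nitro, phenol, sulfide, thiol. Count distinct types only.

Reading the structure from left to right:
  H2NCO: –C(=O)NH2: carbonyl C bonded to C and to N → amide (the N is not a separate amine).
  CH2OCH2: C–O–C with sp³ carbons on both sides and no adjacent C=O → ether.
  CH(COCl): pendant –C(=O)X: carbonyl C bonded to C and halogen → acyl halide.
  CH(COCl): pendant –C(=O)X: carbonyl C bonded to C and halogen → acyl halide.
  CO: –C(=O)– with carbon on both sides → ketone.
  CH2NHCH2: C–N–C with sp³ carbons and no adjacent C=O → amine (secondary).
  CH(COCH3): pendant –COCH3: carbonyl C bonded to two carbons → ketone.
  CO: –C(=O)– with carbon on both sides → ketone.
  CH2NH2: –NH2 on an sp³ carbon with no adjacent C=O → amine.
Distinct types present: acyl halide, amide, amine, ether, ketone.

5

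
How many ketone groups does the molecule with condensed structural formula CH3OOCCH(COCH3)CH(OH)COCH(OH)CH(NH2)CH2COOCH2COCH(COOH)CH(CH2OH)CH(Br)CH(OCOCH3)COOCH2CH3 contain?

3

Working along the chain:
  CH3OOC: CH3O–C(=O)–: carbonyl C bonded to C and to –OCH3 → ester (not ketone + ether).
  CH(COCH3): pendant –COCH3: carbonyl C bonded to two carbons → ketone.
  CH(OH): –OH on an sp³ carbon → alcohol (secondary).
  CO: –C(=O)– with carbon on both sides → ketone.
  CH(OH): –OH on an sp³ carbon → alcohol (secondary).
  CH(NH2): –NH2 on an sp³ carbon with no adjacent C=O → amine.
  CH2COOCH2: –C(=O)–O–C with C on the carbonyl side → ester.
  CO: –C(=O)– with carbon on both sides → ketone.
  CH(COOH): pendant –COOH: carbonyl C bonded to C and –OH → carboxylic acid.
  CH(CH2OH): pendant –CH2OH on an sp³ backbone C → alcohol.
  CH(Br): halogen on an sp³ carbon → alkyl halide.
  CH(OCOCH3): pendant –OC(=O)CH3: an acyloxy group → ester.
  COOCH2CH3: –C(=O)OCH2CH3: carbonyl C bonded to C and to –OEt → ester.
Ketone appears at: CH(COCH3), CO, CO → 3.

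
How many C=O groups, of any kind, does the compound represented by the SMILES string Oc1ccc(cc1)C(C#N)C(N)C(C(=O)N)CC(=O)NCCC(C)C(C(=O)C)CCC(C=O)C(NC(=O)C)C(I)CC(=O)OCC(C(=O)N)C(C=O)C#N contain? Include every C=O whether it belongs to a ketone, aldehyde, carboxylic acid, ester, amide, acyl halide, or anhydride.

8

CH(CONH2): amide, 1 C=O (running total 1).
CH2CONHCH2: amide, 1 C=O (running total 2).
CH(COCH3): ketone, 1 C=O (running total 3).
CH(CHO): aldehyde, 1 C=O (running total 4).
CH(NHCOCH3): amide, 1 C=O (running total 5).
CH2COOCH2: ester, 1 C=O (running total 6).
CH(CONH2): amide, 1 C=O (running total 7).
CH(CHO): aldehyde, 1 C=O (running total 8).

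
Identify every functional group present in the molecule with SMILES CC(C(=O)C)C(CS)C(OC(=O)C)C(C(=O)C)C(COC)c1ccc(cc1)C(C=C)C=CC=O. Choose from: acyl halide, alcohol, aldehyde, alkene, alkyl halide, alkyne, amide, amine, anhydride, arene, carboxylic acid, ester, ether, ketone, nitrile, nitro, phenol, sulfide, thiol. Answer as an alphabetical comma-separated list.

aldehyde, alkene, arene, ester, ether, ketone, thiol

Taking each segment in turn:
  CH(COCH3): pendant –COCH3: carbonyl C bonded to two carbons → ketone.
  CH(CH2SH): pendant –CH2SH → thiol.
  CH(OCOCH3): pendant –OC(=O)CH3: an acyloxy group → ester.
  CH(COCH3): pendant –COCH3: carbonyl C bonded to two carbons → ketone.
  CH(CH2OCH3): pendant –CH2OCH3: C–O–C linkage → ether.
  C6H4: para-disubstituted benzene ring → arene.
  CH(CH=CH2): pendant –CH=CH2: C=C double bond → alkene.
  CH=CH: C=C double bond → alkene.
  CHO: terminal –CHO: carbonyl C bonded to H and C → aldehyde.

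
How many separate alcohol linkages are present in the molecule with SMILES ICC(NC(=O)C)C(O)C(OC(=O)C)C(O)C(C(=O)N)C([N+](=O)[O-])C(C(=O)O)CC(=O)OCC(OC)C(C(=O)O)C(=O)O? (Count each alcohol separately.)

2

Working along the chain:
  ICH2: halogen on an sp³ carbon → alkyl halide.
  CH(NHCOCH3): pendant –NHC(=O)CH3: N bonded to a carbonyl → amide (not amine).
  CH(OH): –OH on an sp³ carbon → alcohol (secondary).
  CH(OCOCH3): pendant –OC(=O)CH3: an acyloxy group → ester.
  CH(OH): –OH on an sp³ carbon → alcohol (secondary).
  CH(CONH2): pendant –CONH2: carbonyl C bonded to C and N → amide.
  CH(NO2): –NO2 on an sp³ carbon → nitro (the N=O is not a carbonyl).
  CH(COOH): pendant –COOH: carbonyl C bonded to C and –OH → carboxylic acid.
  CH2COOCH2: –C(=O)–O–C with C on the carbonyl side → ester.
  CH(OCH3): pendant –OCH3: C–O–C with sp³ C, no adjacent C=O → ether.
  CH(COOH): pendant –COOH: carbonyl C bonded to C and –OH → carboxylic acid.
  COOH: –COOH: carbonyl C bonded to –OH and C → carboxylic acid (the –OH is not a separate alcohol).
Alcohol appears at: CH(OH), CH(OH) → 2.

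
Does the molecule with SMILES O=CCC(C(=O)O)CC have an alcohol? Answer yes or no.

terminal –CHO: carbonyl C bonded to H and C → aldehyde.
pendant –COOH: carbonyl C bonded to C and –OH → carboxylic acid.
In CH(COOH), the –OH sits on a carbonyl carbon, making it part of a carboxylic acid, not an alcohol.
The groups actually present are: aldehyde, carboxylic acid.

no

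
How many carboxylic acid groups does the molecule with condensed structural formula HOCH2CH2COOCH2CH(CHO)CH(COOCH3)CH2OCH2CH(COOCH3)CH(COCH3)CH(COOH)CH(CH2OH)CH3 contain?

1

Working along the chain:
  HOCH2: HO– on an sp³ carbon → alcohol.
  CH2COOCH2: –C(=O)–O–C with C on the carbonyl side → ester.
  CH(CHO): pendant –CHO: carbonyl C bonded to C and H → aldehyde.
  CH(COOCH3): pendant –COOCH3: carbonyl C bonded to C and –OCH3 → ester.
  CH2OCH2: C–O–C with sp³ carbons on both sides and no adjacent C=O → ether.
  CH(COOCH3): pendant –COOCH3: carbonyl C bonded to C and –OCH3 → ester.
  CH(COCH3): pendant –COCH3: carbonyl C bonded to two carbons → ketone.
  CH(COOH): pendant –COOH: carbonyl C bonded to C and –OH → carboxylic acid.
  CH(CH2OH): pendant –CH2OH on an sp³ backbone C → alcohol.
Carboxylic acid appears at: CH(COOH) → 1.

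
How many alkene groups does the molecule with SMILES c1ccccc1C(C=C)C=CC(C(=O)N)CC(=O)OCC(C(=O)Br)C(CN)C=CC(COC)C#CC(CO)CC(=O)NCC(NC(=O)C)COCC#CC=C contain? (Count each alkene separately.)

C6H5– phenyl ring → arene.
pendant –CH=CH2: C=C double bond → alkene.
C=C double bond → alkene.
pendant –CONH2: carbonyl C bonded to C and N → amide.
–C(=O)–O–C with C on the carbonyl side → ester.
pendant –C(=O)X: carbonyl C bonded to C and halogen → acyl halide.
pendant –CH2NH2: N on sp³ C, no adjacent C=O → amine.
C=C double bond → alkene.
pendant –CH2OCH3: C–O–C linkage → ether.
C≡C triple bond → alkyne.
pendant –CH2OH on an sp³ backbone C → alcohol.
–C(=O)–N– linkage → amide (the N is not an amine).
pendant –NHC(=O)CH3: N bonded to a carbonyl → amide (not amine).
C–O–C with sp³ carbons on both sides and no adjacent C=O → ether.
C≡C triple bond → alkyne.
C=C double bond → alkene.
Alkene appears at: CH(CH=CH2), CH=CH, CH=CH, CH=CH2 → 4.

4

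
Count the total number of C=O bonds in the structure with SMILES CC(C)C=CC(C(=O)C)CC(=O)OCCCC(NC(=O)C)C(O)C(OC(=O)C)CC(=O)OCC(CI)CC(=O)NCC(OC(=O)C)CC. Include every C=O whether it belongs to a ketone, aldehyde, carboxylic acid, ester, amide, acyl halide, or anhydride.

7

CH(COCH3): ketone, 1 C=O (running total 1).
CH2COOCH2: ester, 1 C=O (running total 2).
CH(NHCOCH3): amide, 1 C=O (running total 3).
CH(OCOCH3): ester, 1 C=O (running total 4).
CH2COOCH2: ester, 1 C=O (running total 5).
CH2CONHCH2: amide, 1 C=O (running total 6).
CH(OCOCH3): ester, 1 C=O (running total 7).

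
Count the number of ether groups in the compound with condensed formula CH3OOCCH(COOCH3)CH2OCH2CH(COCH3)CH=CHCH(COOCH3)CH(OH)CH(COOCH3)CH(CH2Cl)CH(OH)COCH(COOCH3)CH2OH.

1

CH3O–C(=O)–: carbonyl C bonded to C and to –OCH3 → ester (not ketone + ether).
pendant –COOCH3: carbonyl C bonded to C and –OCH3 → ester.
C–O–C with sp³ carbons on both sides and no adjacent C=O → ether.
pendant –COCH3: carbonyl C bonded to two carbons → ketone.
C=C double bond → alkene.
pendant –COOCH3: carbonyl C bonded to C and –OCH3 → ester.
–OH on an sp³ carbon → alcohol (secondary).
pendant –COOCH3: carbonyl C bonded to C and –OCH3 → ester.
pendant –CH2X: halogen on sp³ carbon → alkyl halide.
–OH on an sp³ carbon → alcohol (secondary).
–C(=O)– with carbon on both sides → ketone.
pendant –COOCH3: carbonyl C bonded to C and –OCH3 → ester.
–OH on an sp³ carbon → alcohol.
Ether appears at: CH2OCH2 → 1.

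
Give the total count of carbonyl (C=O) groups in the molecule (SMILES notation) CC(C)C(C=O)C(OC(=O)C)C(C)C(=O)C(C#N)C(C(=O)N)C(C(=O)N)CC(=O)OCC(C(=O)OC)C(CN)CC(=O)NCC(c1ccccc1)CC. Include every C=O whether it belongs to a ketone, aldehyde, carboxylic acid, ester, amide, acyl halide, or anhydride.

8

CH(CHO): aldehyde, 1 C=O (running total 1).
CH(OCOCH3): ester, 1 C=O (running total 2).
CO: ketone, 1 C=O (running total 3).
CH(CONH2): amide, 1 C=O (running total 4).
CH(CONH2): amide, 1 C=O (running total 5).
CH2COOCH2: ester, 1 C=O (running total 6).
CH(COOCH3): ester, 1 C=O (running total 7).
CH2CONHCH2: amide, 1 C=O (running total 8).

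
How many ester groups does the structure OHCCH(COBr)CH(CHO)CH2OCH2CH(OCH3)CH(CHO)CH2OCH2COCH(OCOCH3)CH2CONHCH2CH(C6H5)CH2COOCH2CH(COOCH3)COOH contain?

3

Taking each segment in turn:
  OHC: terminal –CHO: carbonyl C bonded to H and C → aldehyde.
  CH(COBr): pendant –C(=O)X: carbonyl C bonded to C and halogen → acyl halide.
  CH(CHO): pendant –CHO: carbonyl C bonded to C and H → aldehyde.
  CH2OCH2: C–O–C with sp³ carbons on both sides and no adjacent C=O → ether.
  CH(OCH3): pendant –OCH3: C–O–C with sp³ C, no adjacent C=O → ether.
  CH(CHO): pendant –CHO: carbonyl C bonded to C and H → aldehyde.
  CH2OCH2: C–O–C with sp³ carbons on both sides and no adjacent C=O → ether.
  CO: –C(=O)– with carbon on both sides → ketone.
  CH(OCOCH3): pendant –OC(=O)CH3: an acyloxy group → ester.
  CH2CONHCH2: –C(=O)–N– linkage → amide (the N is not an amine).
  CH(C6H5): pendant –C6H5: benzene ring → arene.
  CH2COOCH2: –C(=O)–O–C with C on the carbonyl side → ester.
  CH(COOCH3): pendant –COOCH3: carbonyl C bonded to C and –OCH3 → ester.
  COOH: –COOH: carbonyl C bonded to –OH and C → carboxylic acid (the –OH is not a separate alcohol).
Ester appears at: CH(OCOCH3), CH2COOCH2, CH(COOCH3) → 3.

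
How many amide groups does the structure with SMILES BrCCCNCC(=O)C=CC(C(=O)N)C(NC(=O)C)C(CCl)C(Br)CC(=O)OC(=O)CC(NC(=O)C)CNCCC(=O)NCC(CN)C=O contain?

4

Taking each segment in turn:
  BrCH2: halogen on an sp³ carbon → alkyl halide.
  CH2NHCH2: C–N–C with sp³ carbons and no adjacent C=O → amine (secondary).
  CO: –C(=O)– with carbon on both sides → ketone.
  CH=CH: C=C double bond → alkene.
  CH(CONH2): pendant –CONH2: carbonyl C bonded to C and N → amide.
  CH(NHCOCH3): pendant –NHC(=O)CH3: N bonded to a carbonyl → amide (not amine).
  CH(CH2Cl): pendant –CH2X: halogen on sp³ carbon → alkyl halide.
  CH(Br): halogen on an sp³ carbon → alkyl halide.
  CH2CO-O-COCH2: two acyl groups sharing one oxygen, –C(=O)–O–C(=O)– → anhydride.
  CH(NHCOCH3): pendant –NHC(=O)CH3: N bonded to a carbonyl → amide (not amine).
  CH2NHCH2: C–N–C with sp³ carbons and no adjacent C=O → amine (secondary).
  CH2CONHCH2: –C(=O)–N– linkage → amide (the N is not an amine).
  CH(CH2NH2): pendant –CH2NH2: N on sp³ C, no adjacent C=O → amine.
  CHO: terminal –CHO: carbonyl C bonded to H and C → aldehyde.
Amide appears at: CH(CONH2), CH(NHCOCH3), CH(NHCOCH3), CH2CONHCH2 → 4.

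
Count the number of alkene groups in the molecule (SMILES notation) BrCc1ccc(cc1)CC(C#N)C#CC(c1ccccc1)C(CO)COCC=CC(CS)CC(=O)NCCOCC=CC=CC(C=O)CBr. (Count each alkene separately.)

Taking each segment in turn:
  BrCH2: halogen on an sp³ carbon → alkyl halide.
  C6H4: para-disubstituted benzene ring → arene.
  CH(CN): pendant –C≡N: nitrile.
  C≡C: C≡C triple bond → alkyne.
  CH(C6H5): pendant –C6H5: benzene ring → arene.
  CH(CH2OH): pendant –CH2OH on an sp³ backbone C → alcohol.
  CH2OCH2: C–O–C with sp³ carbons on both sides and no adjacent C=O → ether.
  CH=CH: C=C double bond → alkene.
  CH(CH2SH): pendant –CH2SH → thiol.
  CH2CONHCH2: –C(=O)–N– linkage → amide (the N is not an amine).
  CH2OCH2: C–O–C with sp³ carbons on both sides and no adjacent C=O → ether.
  CH=CH: C=C double bond → alkene.
  CH=CH: C=C double bond → alkene.
  CH(CHO): pendant –CHO: carbonyl C bonded to C and H → aldehyde.
  CH2Br: halogen on an sp³ carbon → alkyl halide.
Alkene appears at: CH=CH, CH=CH, CH=CH → 3.

3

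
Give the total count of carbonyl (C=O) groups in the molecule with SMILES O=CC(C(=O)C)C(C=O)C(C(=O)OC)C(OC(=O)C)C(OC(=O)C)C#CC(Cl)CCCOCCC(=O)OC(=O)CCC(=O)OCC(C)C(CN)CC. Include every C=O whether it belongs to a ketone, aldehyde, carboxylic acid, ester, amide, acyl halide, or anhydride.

OHC: aldehyde, 1 C=O (running total 1).
CH(COCH3): ketone, 1 C=O (running total 2).
CH(CHO): aldehyde, 1 C=O (running total 3).
CH(COOCH3): ester, 1 C=O (running total 4).
CH(OCOCH3): ester, 1 C=O (running total 5).
CH(OCOCH3): ester, 1 C=O (running total 6).
CH2CO-O-COCH2: anhydride, 2 C=O (running total 8).
CH2COOCH2: ester, 1 C=O (running total 9).

9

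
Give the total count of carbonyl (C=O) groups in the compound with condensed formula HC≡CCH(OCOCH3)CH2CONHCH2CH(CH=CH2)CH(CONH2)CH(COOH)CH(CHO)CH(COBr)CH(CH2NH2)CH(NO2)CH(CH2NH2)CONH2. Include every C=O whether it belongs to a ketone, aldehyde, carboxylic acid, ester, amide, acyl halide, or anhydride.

CH(OCOCH3): ester, 1 C=O (running total 1).
CH2CONHCH2: amide, 1 C=O (running total 2).
CH(CONH2): amide, 1 C=O (running total 3).
CH(COOH): carboxylic acid, 1 C=O (running total 4).
CH(CHO): aldehyde, 1 C=O (running total 5).
CH(COBr): acyl halide, 1 C=O (running total 6).
CONH2: amide, 1 C=O (running total 7).

7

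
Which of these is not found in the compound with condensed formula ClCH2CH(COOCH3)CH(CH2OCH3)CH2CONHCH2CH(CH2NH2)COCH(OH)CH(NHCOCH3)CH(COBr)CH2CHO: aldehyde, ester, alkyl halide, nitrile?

nitrile

ester: present (CH(COOCH3) — pendant –COOCH3: carbonyl C bonded to C and –OCH3 → ester).
aldehyde: present (CHO — terminal –CHO: carbonyl C bonded to H and C → aldehyde).
alkyl halide: present (ClCH2 — halogen on an sp³ carbon → alkyl halide).
nitrile: no segment matches this pattern.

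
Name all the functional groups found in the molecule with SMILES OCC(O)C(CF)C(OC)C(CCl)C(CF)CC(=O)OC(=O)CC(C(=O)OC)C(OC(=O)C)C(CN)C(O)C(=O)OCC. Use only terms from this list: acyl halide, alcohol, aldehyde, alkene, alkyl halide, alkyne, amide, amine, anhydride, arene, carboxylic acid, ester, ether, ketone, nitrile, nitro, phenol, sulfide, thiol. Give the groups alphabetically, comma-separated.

Reading the structure from left to right:
  HOCH2: HO– on an sp³ carbon → alcohol.
  CH(OH): –OH on an sp³ carbon → alcohol (secondary).
  CH(CH2F): pendant –CH2X: halogen on sp³ carbon → alkyl halide.
  CH(OCH3): pendant –OCH3: C–O–C with sp³ C, no adjacent C=O → ether.
  CH(CH2Cl): pendant –CH2X: halogen on sp³ carbon → alkyl halide.
  CH(CH2F): pendant –CH2X: halogen on sp³ carbon → alkyl halide.
  CH2CO-O-COCH2: two acyl groups sharing one oxygen, –C(=O)–O–C(=O)– → anhydride.
  CH(COOCH3): pendant –COOCH3: carbonyl C bonded to C and –OCH3 → ester.
  CH(OCOCH3): pendant –OC(=O)CH3: an acyloxy group → ester.
  CH(CH2NH2): pendant –CH2NH2: N on sp³ C, no adjacent C=O → amine.
  CH(OH): –OH on an sp³ carbon → alcohol (secondary).
  COOCH2CH3: –C(=O)OCH2CH3: carbonyl C bonded to C and to –OEt → ester.

alcohol, alkyl halide, amine, anhydride, ester, ether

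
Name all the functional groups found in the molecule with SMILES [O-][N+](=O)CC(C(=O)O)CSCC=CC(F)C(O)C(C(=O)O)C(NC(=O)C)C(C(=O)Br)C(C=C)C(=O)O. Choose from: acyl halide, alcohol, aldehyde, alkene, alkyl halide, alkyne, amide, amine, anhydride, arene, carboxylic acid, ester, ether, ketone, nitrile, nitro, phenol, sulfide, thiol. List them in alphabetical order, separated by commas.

Taking each segment in turn:
  O2NCH2: –NO2 on carbon → nitro group.
  CH(COOH): pendant –COOH: carbonyl C bonded to C and –OH → carboxylic acid.
  CH2SCH2: C–S–C linkage → sulfide (thioether).
  CH=CH: C=C double bond → alkene.
  CH(F): halogen on an sp³ carbon → alkyl halide.
  CH(OH): –OH on an sp³ carbon → alcohol (secondary).
  CH(COOH): pendant –COOH: carbonyl C bonded to C and –OH → carboxylic acid.
  CH(NHCOCH3): pendant –NHC(=O)CH3: N bonded to a carbonyl → amide (not amine).
  CH(COBr): pendant –C(=O)X: carbonyl C bonded to C and halogen → acyl halide.
  CH(CH=CH2): pendant –CH=CH2: C=C double bond → alkene.
  COOH: –COOH: carbonyl C bonded to –OH and C → carboxylic acid (the –OH is not a separate alcohol).

acyl halide, alcohol, alkene, alkyl halide, amide, carboxylic acid, nitro, sulfide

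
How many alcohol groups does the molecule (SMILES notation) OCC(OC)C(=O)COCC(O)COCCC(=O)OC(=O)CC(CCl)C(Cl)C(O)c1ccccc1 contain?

3

HO– on an sp³ carbon → alcohol.
pendant –OCH3: C–O–C with sp³ C, no adjacent C=O → ether.
–C(=O)– with carbon on both sides → ketone.
C–O–C with sp³ carbons on both sides and no adjacent C=O → ether.
–OH on an sp³ carbon → alcohol (secondary).
C–O–C with sp³ carbons on both sides and no adjacent C=O → ether.
two acyl groups sharing one oxygen, –C(=O)–O–C(=O)– → anhydride.
pendant –CH2X: halogen on sp³ carbon → alkyl halide.
halogen on an sp³ carbon → alkyl halide.
–OH on an sp³ carbon → alcohol (secondary).
–C6H5 phenyl ring → arene.
Alcohol appears at: HOCH2, CH(OH), CH(OH) → 3.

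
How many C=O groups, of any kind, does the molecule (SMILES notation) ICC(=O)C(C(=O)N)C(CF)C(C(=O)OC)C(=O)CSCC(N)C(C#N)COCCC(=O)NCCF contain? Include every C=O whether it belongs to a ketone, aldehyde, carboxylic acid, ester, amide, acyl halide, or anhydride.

5

CO: ketone, 1 C=O (running total 1).
CH(CONH2): amide, 1 C=O (running total 2).
CH(COOCH3): ester, 1 C=O (running total 3).
CO: ketone, 1 C=O (running total 4).
CH2CONHCH2: amide, 1 C=O (running total 5).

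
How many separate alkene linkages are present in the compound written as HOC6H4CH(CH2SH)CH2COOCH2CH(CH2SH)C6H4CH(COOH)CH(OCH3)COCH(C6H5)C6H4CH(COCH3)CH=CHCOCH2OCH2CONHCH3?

1

–OH attached directly to an aromatic ring → phenol (not alcohol); the ring itself is an arene.
pendant –CH2SH → thiol.
–C(=O)–O–C with C on the carbonyl side → ester.
pendant –CH2SH → thiol.
para-disubstituted benzene ring → arene.
pendant –COOH: carbonyl C bonded to C and –OH → carboxylic acid.
pendant –OCH3: C–O–C with sp³ C, no adjacent C=O → ether.
–C(=O)– with carbon on both sides → ketone.
pendant –C6H5: benzene ring → arene.
para-disubstituted benzene ring → arene.
pendant –COCH3: carbonyl C bonded to two carbons → ketone.
C=C double bond → alkene.
–C(=O)– with carbon on both sides → ketone.
C–O–C with sp³ carbons on both sides and no adjacent C=O → ether.
–C(=O)NHCH3: carbonyl C bonded to C and to N → amide (the N is not an amine).
Alkene appears at: CH=CH → 1.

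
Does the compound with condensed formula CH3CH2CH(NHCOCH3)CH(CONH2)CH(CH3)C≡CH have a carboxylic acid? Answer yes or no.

Taking each segment in turn:
  CH(NHCOCH3): pendant –NHC(=O)CH3: N bonded to a carbonyl → amide (not amine).
  CH(CONH2): pendant –CONH2: carbonyl C bonded to C and N → amide.
  C≡CH: C≡C triple bond → alkyne.
In each of CH(NHCOCH3) and CH(CONH2), the carbonyl is bonded to nitrogen, not to –OH; that is an amide.
The groups actually present are: alkyne, amide.

no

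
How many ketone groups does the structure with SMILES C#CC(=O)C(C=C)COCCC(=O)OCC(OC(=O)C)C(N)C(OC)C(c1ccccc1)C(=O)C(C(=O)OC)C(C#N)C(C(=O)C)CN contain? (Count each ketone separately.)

3

C≡C triple bond → alkyne.
–C(=O)– with carbon on both sides → ketone.
pendant –CH=CH2: C=C double bond → alkene.
C–O–C with sp³ carbons on both sides and no adjacent C=O → ether.
–C(=O)–O–C with C on the carbonyl side → ester.
pendant –OC(=O)CH3: an acyloxy group → ester.
–NH2 on an sp³ carbon with no adjacent C=O → amine.
pendant –OCH3: C–O–C with sp³ C, no adjacent C=O → ether.
pendant –C6H5: benzene ring → arene.
–C(=O)– with carbon on both sides → ketone.
pendant –COOCH3: carbonyl C bonded to C and –OCH3 → ester.
pendant –C≡N: nitrile.
pendant –COCH3: carbonyl C bonded to two carbons → ketone.
–NH2 on an sp³ carbon with no adjacent C=O → amine.
Ketone appears at: CO, CO, CH(COCH3) → 3.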